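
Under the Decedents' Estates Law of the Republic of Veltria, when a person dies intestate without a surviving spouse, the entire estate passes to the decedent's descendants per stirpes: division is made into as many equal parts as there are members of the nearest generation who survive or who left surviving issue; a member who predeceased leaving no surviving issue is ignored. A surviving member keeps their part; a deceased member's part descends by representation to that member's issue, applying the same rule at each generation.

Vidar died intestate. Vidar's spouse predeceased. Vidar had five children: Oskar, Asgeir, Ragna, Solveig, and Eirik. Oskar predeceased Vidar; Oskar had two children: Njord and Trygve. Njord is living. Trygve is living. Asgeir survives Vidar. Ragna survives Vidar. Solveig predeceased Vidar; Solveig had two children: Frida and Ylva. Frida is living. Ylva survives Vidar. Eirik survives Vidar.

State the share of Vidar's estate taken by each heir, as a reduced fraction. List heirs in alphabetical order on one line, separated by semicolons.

Asgeir 1/5; Eirik 1/5; Frida 1/10; Njord 1/10; Ragna 1/5; Trygve 1/10; Ylva 1/10

There is no surviving spouse, so the entire estate passes to Vidar's descendants per stirpes.
The estate is divided into 5 equal shares of 1/5 among Oskar, Asgeir, Ragna, Solveig, Eirik.
Oskar predeceased; the 1/5 allotted to Oskar's branch passes to Oskar's issue by representation.
The 1/5 is divided into 2 equal shares of 1/10 among Njord, Trygve.
Njord is living and takes 1/10.
Trygve is living and takes 1/10.
Asgeir is living and takes 1/5.
Ragna is living and takes 1/5.
Solveig predeceased; the 1/5 allotted to Solveig's branch passes to Solveig's issue by representation.
The 1/5 is divided into 2 equal shares of 1/10 among Frida, Ylva.
Frida is living and takes 1/10.
Ylva is living and takes 1/10.
Eirik is living and takes 1/5.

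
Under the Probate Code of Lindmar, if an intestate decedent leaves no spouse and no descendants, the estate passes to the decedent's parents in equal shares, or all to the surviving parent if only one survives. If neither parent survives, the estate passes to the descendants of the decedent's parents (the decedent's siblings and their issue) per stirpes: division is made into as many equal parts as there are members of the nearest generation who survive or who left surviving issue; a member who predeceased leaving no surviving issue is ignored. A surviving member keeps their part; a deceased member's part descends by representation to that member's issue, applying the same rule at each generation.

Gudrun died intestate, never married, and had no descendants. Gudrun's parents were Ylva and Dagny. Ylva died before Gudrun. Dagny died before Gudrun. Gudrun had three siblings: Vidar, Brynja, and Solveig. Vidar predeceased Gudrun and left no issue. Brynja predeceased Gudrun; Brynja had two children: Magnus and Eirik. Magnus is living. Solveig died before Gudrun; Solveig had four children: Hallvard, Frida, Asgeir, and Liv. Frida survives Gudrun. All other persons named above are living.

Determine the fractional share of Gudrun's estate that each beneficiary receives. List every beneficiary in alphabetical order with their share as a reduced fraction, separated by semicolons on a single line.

Asgeir 1/8; Eirik 1/4; Frida 1/8; Hallvard 1/8; Liv 1/8; Magnus 1/4

Neither parent survives and there are no descendants, so the estate passes to Gudrun's siblings and their issue per stirpes.
Vidar left no surviving issue, so that branch lapses and is disregarded.
The estate is divided into 2 equal shares of 1/2 among Brynja, Solveig.
Brynja predeceased; the 1/2 allotted to Brynja's branch passes to Brynja's issue by representation.
The 1/2 is divided into 2 equal shares of 1/4 among Magnus, Eirik.
Magnus is living and takes 1/4.
Eirik is living and takes 1/4.
Solveig predeceased; the 1/2 allotted to Solveig's branch passes to Solveig's issue by representation.
The 1/2 is divided into 4 equal shares of 1/8 among Hallvard, Frida, Asgeir, Liv.
Hallvard is living and takes 1/8.
Frida is living and takes 1/8.
Asgeir is living and takes 1/8.
Liv is living and takes 1/8.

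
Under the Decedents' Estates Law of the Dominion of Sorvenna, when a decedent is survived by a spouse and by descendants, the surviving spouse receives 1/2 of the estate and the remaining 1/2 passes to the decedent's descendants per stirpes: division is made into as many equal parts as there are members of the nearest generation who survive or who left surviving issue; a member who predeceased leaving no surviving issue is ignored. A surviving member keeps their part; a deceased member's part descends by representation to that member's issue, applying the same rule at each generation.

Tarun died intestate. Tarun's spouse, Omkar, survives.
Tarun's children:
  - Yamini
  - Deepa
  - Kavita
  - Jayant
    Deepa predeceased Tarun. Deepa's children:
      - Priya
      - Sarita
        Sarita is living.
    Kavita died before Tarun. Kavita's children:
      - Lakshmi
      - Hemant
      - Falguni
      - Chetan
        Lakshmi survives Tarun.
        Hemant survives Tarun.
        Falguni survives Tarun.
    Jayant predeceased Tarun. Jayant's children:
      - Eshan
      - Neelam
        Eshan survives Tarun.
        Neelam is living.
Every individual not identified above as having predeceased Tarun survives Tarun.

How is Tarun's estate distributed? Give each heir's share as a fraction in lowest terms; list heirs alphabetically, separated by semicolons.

Chetan 1/32; Eshan 1/16; Falguni 1/32; Hemant 1/32; Lakshmi 1/32; Neelam 1/16; Omkar 1/2; Priya 1/16; Sarita 1/16; Yamini 1/8

Omkar, as surviving spouse, takes 1/2.
The remaining 1/2 passes to Tarun's descendants per stirpes.
The 1/2 is divided into 4 equal shares of 1/8 among Yamini, Deepa, Kavita, Jayant.
Yamini is living and takes 1/8.
Deepa predeceased; the 1/8 allotted to Deepa's branch passes to Deepa's issue by representation.
The 1/8 is divided into 2 equal shares of 1/16 among Priya, Sarita.
Priya is living and takes 1/16.
Sarita is living and takes 1/16.
Kavita predeceased; the 1/8 allotted to Kavita's branch passes to Kavita's issue by representation.
The 1/8 is divided into 4 equal shares of 1/32 among Lakshmi, Hemant, Falguni, Chetan.
Lakshmi is living and takes 1/32.
Hemant is living and takes 1/32.
Falguni is living and takes 1/32.
Chetan is living and takes 1/32.
Jayant predeceased; the 1/8 allotted to Jayant's branch passes to Jayant's issue by representation.
The 1/8 is divided into 2 equal shares of 1/16 among Eshan, Neelam.
Eshan is living and takes 1/16.
Neelam is living and takes 1/16.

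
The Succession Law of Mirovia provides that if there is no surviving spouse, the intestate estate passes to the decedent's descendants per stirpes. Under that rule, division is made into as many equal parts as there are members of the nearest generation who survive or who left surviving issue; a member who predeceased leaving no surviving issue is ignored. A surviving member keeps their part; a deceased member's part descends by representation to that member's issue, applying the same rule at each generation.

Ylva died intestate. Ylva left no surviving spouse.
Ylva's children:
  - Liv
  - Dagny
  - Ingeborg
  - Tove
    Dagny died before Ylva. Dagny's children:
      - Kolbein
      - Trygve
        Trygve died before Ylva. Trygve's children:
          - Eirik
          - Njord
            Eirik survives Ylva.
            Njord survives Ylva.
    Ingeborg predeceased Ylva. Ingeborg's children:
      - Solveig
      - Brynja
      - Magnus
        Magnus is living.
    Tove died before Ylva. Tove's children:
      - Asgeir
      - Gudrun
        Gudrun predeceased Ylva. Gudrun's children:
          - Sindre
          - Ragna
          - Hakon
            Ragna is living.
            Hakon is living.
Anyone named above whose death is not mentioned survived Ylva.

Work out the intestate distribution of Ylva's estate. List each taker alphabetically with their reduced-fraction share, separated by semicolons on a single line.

Asgeir 1/8; Brynja 1/12; Eirik 1/16; Hakon 1/24; Kolbein 1/8; Liv 1/4; Magnus 1/12; Njord 1/16; Ragna 1/24; Sindre 1/24; Solveig 1/12

There is no surviving spouse, so the entire estate passes to Ylva's descendants per stirpes.
The estate is divided into 4 equal shares of 1/4 among Liv, Dagny, Ingeborg, Tove.
Liv is living and takes 1/4.
Dagny predeceased; the 1/4 allotted to Dagny's branch passes to Dagny's issue by representation.
The 1/4 is divided into 2 equal shares of 1/8 among Kolbein, Trygve.
Kolbein is living and takes 1/8.
Trygve predeceased; the 1/8 allotted to Trygve's branch passes to Trygve's issue by representation.
The 1/8 is divided into 2 equal shares of 1/16 among Eirik, Njord.
Eirik is living and takes 1/16.
Njord is living and takes 1/16.
Ingeborg predeceased; the 1/4 allotted to Ingeborg's branch passes to Ingeborg's issue by representation.
The 1/4 is divided into 3 equal shares of 1/12 among Solveig, Brynja, Magnus.
Solveig is living and takes 1/12.
Brynja is living and takes 1/12.
Magnus is living and takes 1/12.
Tove predeceased; the 1/4 allotted to Tove's branch passes to Tove's issue by representation.
The 1/4 is divided into 2 equal shares of 1/8 among Asgeir, Gudrun.
Asgeir is living and takes 1/8.
Gudrun predeceased; the 1/8 allotted to Gudrun's branch passes to Gudrun's issue by representation.
The 1/8 is divided into 3 equal shares of 1/24 among Sindre, Ragna, Hakon.
Sindre is living and takes 1/24.
Ragna is living and takes 1/24.
Hakon is living and takes 1/24.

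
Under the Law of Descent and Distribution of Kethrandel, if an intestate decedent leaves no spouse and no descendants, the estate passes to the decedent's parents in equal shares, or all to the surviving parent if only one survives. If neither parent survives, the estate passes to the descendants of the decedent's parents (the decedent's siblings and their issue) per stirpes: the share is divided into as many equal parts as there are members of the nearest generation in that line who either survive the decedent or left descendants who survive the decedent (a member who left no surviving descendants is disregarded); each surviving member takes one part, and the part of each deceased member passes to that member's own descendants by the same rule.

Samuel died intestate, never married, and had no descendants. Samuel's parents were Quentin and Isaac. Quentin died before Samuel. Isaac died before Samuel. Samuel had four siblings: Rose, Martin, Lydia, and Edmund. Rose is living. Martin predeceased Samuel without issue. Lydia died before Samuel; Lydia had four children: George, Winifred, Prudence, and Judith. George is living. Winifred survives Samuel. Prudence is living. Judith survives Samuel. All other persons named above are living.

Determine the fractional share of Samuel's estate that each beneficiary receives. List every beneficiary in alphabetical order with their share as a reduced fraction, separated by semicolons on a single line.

Edmund 1/3; George 1/12; Judith 1/12; Prudence 1/12; Rose 1/3; Winifred 1/12

Neither parent survives and there are no descendants, so the estate passes to Samuel's siblings and their issue per stirpes.
Martin left no surviving issue, so that branch lapses and is disregarded.
The estate is divided into 3 equal shares of 1/3 among Rose, Lydia, Edmund.
Rose is living and takes 1/3.
Lydia predeceased; the 1/3 allotted to Lydia's branch passes to Lydia's issue by representation.
The 1/3 is divided into 4 equal shares of 1/12 among George, Winifred, Prudence, Judith.
George is living and takes 1/12.
Winifred is living and takes 1/12.
Prudence is living and takes 1/12.
Judith is living and takes 1/12.
Edmund is living and takes 1/3.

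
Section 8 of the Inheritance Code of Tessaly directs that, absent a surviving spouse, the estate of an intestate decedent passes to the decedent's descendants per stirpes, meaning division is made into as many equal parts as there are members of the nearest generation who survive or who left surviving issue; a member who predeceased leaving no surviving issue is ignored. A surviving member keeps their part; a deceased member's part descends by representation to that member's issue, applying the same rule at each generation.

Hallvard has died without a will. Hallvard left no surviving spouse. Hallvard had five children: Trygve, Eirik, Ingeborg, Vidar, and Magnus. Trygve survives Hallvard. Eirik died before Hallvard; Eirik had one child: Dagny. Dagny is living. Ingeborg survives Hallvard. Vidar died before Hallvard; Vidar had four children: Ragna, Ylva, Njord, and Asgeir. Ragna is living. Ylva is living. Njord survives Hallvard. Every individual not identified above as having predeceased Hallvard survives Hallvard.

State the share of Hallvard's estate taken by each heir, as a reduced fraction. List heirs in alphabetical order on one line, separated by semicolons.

There is no surviving spouse, so the entire estate passes to Hallvard's descendants per stirpes.
The estate is divided into 5 equal shares of 1/5 among Trygve, Eirik, Ingeborg, Vidar, Magnus.
Trygve is living and takes 1/5.
Eirik predeceased; the 1/5 allotted to Eirik's branch passes to Eirik's issue by representation.
Dagny is the sole taker at this level and receives the full 1/5.
Ingeborg is living and takes 1/5.
Vidar predeceased; the 1/5 allotted to Vidar's branch passes to Vidar's issue by representation.
The 1/5 is divided into 4 equal shares of 1/20 among Ragna, Ylva, Njord, Asgeir.
Ragna is living and takes 1/20.
Ylva is living and takes 1/20.
Njord is living and takes 1/20.
Asgeir is living and takes 1/20.
Magnus is living and takes 1/5.

Asgeir 1/20; Dagny 1/5; Ingeborg 1/5; Magnus 1/5; Njord 1/20; Ragna 1/20; Trygve 1/5; Ylva 1/20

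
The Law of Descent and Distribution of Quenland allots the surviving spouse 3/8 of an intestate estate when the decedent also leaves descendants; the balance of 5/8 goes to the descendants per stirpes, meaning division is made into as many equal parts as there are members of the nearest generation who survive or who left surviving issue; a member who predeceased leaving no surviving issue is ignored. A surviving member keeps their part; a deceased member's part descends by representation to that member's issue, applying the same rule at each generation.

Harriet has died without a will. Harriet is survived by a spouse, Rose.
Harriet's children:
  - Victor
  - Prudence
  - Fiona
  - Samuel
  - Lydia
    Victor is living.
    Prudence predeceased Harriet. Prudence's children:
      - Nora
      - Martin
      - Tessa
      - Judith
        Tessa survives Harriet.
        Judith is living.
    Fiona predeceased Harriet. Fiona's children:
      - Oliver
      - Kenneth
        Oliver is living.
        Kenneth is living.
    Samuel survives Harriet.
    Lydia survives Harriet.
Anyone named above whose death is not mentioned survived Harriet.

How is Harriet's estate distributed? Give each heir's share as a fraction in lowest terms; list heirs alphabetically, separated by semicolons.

Rose, as surviving spouse, takes 3/8.
The remaining 5/8 passes to Harriet's descendants per stirpes.
The 5/8 is divided into 5 equal shares of 1/8 among Victor, Prudence, Fiona, Samuel, Lydia.
Victor is living and takes 1/8.
Prudence predeceased; the 1/8 allotted to Prudence's branch passes to Prudence's issue by representation.
The 1/8 is divided into 4 equal shares of 1/32 among Nora, Martin, Tessa, Judith.
Nora is living and takes 1/32.
Martin is living and takes 1/32.
Tessa is living and takes 1/32.
Judith is living and takes 1/32.
Fiona predeceased; the 1/8 allotted to Fiona's branch passes to Fiona's issue by representation.
The 1/8 is divided into 2 equal shares of 1/16 among Oliver, Kenneth.
Oliver is living and takes 1/16.
Kenneth is living and takes 1/16.
Samuel is living and takes 1/8.
Lydia is living and takes 1/8.

Judith 1/32; Kenneth 1/16; Lydia 1/8; Martin 1/32; Nora 1/32; Oliver 1/16; Rose 3/8; Samuel 1/8; Tessa 1/32; Victor 1/8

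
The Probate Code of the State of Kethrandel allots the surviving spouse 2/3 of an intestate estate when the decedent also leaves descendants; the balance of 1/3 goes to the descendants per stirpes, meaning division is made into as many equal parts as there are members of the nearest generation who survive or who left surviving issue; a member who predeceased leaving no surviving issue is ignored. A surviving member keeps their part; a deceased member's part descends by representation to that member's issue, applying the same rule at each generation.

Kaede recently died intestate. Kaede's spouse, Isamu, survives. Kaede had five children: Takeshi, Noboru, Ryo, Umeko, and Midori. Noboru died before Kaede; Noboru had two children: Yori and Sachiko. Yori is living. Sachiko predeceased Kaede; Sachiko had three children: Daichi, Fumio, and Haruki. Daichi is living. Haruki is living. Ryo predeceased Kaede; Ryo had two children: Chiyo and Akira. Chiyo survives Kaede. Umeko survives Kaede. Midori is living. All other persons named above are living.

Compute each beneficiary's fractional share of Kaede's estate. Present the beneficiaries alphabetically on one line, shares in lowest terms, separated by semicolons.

Akira 1/30; Chiyo 1/30; Daichi 1/90; Fumio 1/90; Haruki 1/90; Isamu 2/3; Midori 1/15; Takeshi 1/15; Umeko 1/15; Yori 1/30

Isamu, as surviving spouse, takes 2/3.
The remaining 1/3 passes to Kaede's descendants per stirpes.
The 1/3 is divided into 5 equal shares of 1/15 among Takeshi, Noboru, Ryo, Umeko, Midori.
Takeshi is living and takes 1/15.
Noboru predeceased; the 1/15 allotted to Noboru's branch passes to Noboru's issue by representation.
The 1/15 is divided into 2 equal shares of 1/30 among Yori, Sachiko.
Yori is living and takes 1/30.
Sachiko predeceased; the 1/30 allotted to Sachiko's branch passes to Sachiko's issue by representation.
The 1/30 is divided into 3 equal shares of 1/90 among Daichi, Fumio, Haruki.
Daichi is living and takes 1/90.
Fumio is living and takes 1/90.
Haruki is living and takes 1/90.
Ryo predeceased; the 1/15 allotted to Ryo's branch passes to Ryo's issue by representation.
The 1/15 is divided into 2 equal shares of 1/30 among Chiyo, Akira.
Chiyo is living and takes 1/30.
Akira is living and takes 1/30.
Umeko is living and takes 1/15.
Midori is living and takes 1/15.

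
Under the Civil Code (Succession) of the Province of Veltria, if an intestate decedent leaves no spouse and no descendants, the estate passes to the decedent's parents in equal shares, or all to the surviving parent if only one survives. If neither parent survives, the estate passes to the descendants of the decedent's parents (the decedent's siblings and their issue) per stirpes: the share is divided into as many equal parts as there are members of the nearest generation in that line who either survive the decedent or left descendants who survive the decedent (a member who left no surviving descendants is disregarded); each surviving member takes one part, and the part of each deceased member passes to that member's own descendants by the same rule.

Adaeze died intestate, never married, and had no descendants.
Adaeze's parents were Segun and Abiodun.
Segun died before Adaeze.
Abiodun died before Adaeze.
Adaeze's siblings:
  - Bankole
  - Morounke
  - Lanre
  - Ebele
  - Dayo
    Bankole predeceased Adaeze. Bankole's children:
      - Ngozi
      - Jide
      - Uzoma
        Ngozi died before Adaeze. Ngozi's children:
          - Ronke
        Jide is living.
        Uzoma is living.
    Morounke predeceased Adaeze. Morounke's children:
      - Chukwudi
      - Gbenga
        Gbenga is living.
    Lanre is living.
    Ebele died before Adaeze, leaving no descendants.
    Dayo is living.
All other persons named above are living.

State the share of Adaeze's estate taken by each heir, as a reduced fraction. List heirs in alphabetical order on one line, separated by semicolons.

Neither parent survives and there are no descendants, so the estate passes to Adaeze's siblings and their issue per stirpes.
Ebele left no surviving issue, so that branch lapses and is disregarded.
The estate is divided into 4 equal shares of 1/4 among Bankole, Morounke, Lanre, Dayo.
Bankole predeceased; the 1/4 allotted to Bankole's branch passes to Bankole's issue by representation.
The 1/4 is divided into 3 equal shares of 1/12 among Ngozi, Jide, Uzoma.
Ngozi predeceased; the 1/12 allotted to Ngozi's branch passes to Ngozi's issue by representation.
Ronke is the sole taker at this level and receives the full 1/12.
Jide is living and takes 1/12.
Uzoma is living and takes 1/12.
Morounke predeceased; the 1/4 allotted to Morounke's branch passes to Morounke's issue by representation.
The 1/4 is divided into 2 equal shares of 1/8 among Chukwudi, Gbenga.
Chukwudi is living and takes 1/8.
Gbenga is living and takes 1/8.
Lanre is living and takes 1/4.
Dayo is living and takes 1/4.

Chukwudi 1/8; Dayo 1/4; Gbenga 1/8; Jide 1/12; Lanre 1/4; Ronke 1/12; Uzoma 1/12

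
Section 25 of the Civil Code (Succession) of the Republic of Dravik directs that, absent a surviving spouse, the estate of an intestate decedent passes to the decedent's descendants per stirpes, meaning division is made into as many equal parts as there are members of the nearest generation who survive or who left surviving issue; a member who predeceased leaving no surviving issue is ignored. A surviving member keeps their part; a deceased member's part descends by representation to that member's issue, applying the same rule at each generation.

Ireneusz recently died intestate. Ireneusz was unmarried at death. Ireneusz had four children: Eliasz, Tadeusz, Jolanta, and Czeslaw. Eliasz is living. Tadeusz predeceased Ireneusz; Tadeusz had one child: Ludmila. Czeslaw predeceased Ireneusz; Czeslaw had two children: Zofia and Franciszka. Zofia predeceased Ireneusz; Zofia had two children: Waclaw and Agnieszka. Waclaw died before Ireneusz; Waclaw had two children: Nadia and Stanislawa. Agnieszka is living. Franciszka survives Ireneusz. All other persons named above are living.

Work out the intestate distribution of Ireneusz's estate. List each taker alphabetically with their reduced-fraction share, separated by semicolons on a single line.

Agnieszka 1/16; Eliasz 1/4; Franciszka 1/8; Jolanta 1/4; Ludmila 1/4; Nadia 1/32; Stanislawa 1/32

There is no surviving spouse, so the entire estate passes to Ireneusz's descendants per stirpes.
The estate is divided into 4 equal shares of 1/4 among Eliasz, Tadeusz, Jolanta, Czeslaw.
Eliasz is living and takes 1/4.
Tadeusz predeceased; the 1/4 allotted to Tadeusz's branch passes to Tadeusz's issue by representation.
Ludmila is the sole taker at this level and receives the full 1/4.
Jolanta is living and takes 1/4.
Czeslaw predeceased; the 1/4 allotted to Czeslaw's branch passes to Czeslaw's issue by representation.
The 1/4 is divided into 2 equal shares of 1/8 among Zofia, Franciszka.
Zofia predeceased; the 1/8 allotted to Zofia's branch passes to Zofia's issue by representation.
The 1/8 is divided into 2 equal shares of 1/16 among Waclaw, Agnieszka.
Waclaw predeceased; the 1/16 allotted to Waclaw's branch passes to Waclaw's issue by representation.
The 1/16 is divided into 2 equal shares of 1/32 among Nadia, Stanislawa.
Nadia is living and takes 1/32.
Stanislawa is living and takes 1/32.
Agnieszka is living and takes 1/16.
Franciszka is living and takes 1/8.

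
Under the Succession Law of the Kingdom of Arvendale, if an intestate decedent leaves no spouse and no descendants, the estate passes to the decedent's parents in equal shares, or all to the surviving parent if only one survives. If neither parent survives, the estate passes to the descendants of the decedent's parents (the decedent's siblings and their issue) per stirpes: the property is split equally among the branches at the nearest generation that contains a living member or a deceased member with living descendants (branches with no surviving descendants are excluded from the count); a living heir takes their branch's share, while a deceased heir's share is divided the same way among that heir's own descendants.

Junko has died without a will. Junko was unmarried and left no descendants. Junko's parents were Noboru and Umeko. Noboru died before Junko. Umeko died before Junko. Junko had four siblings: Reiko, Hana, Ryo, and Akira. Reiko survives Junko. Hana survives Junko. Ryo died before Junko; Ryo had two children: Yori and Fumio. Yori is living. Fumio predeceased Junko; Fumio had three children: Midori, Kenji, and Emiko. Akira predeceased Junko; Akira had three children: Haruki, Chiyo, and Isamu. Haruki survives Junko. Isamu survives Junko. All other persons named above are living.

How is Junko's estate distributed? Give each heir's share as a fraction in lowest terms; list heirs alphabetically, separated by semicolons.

Neither parent survives and there are no descendants, so the estate passes to Junko's siblings and their issue per stirpes.
The estate is divided into 4 equal shares of 1/4 among Reiko, Hana, Ryo, Akira.
Reiko is living and takes 1/4.
Hana is living and takes 1/4.
Ryo predeceased; the 1/4 allotted to Ryo's branch passes to Ryo's issue by representation.
The 1/4 is divided into 2 equal shares of 1/8 among Yori, Fumio.
Yori is living and takes 1/8.
Fumio predeceased; the 1/8 allotted to Fumio's branch passes to Fumio's issue by representation.
The 1/8 is divided into 3 equal shares of 1/24 among Midori, Kenji, Emiko.
Midori is living and takes 1/24.
Kenji is living and takes 1/24.
Emiko is living and takes 1/24.
Akira predeceased; the 1/4 allotted to Akira's branch passes to Akira's issue by representation.
The 1/4 is divided into 3 equal shares of 1/12 among Haruki, Chiyo, Isamu.
Haruki is living and takes 1/12.
Chiyo is living and takes 1/12.
Isamu is living and takes 1/12.

Chiyo 1/12; Emiko 1/24; Hana 1/4; Haruki 1/12; Isamu 1/12; Kenji 1/24; Midori 1/24; Reiko 1/4; Yori 1/8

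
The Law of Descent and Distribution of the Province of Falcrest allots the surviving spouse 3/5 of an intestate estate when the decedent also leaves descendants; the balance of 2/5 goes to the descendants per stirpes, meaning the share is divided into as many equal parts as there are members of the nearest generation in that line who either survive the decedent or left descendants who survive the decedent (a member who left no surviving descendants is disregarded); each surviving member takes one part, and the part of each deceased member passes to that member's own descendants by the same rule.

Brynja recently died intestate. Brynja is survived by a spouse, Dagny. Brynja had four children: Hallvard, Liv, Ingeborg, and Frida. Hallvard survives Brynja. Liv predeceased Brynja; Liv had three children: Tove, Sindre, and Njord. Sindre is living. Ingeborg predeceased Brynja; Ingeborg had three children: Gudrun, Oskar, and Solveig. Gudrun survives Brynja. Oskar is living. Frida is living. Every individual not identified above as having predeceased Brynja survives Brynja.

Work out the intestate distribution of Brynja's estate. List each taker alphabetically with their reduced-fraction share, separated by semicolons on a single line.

Dagny 3/5; Frida 1/10; Gudrun 1/30; Hallvard 1/10; Njord 1/30; Oskar 1/30; Sindre 1/30; Solveig 1/30; Tove 1/30

Dagny, as surviving spouse, takes 3/5.
The remaining 2/5 passes to Brynja's descendants per stirpes.
The 2/5 is divided into 4 equal shares of 1/10 among Hallvard, Liv, Ingeborg, Frida.
Hallvard is living and takes 1/10.
Liv predeceased; the 1/10 allotted to Liv's branch passes to Liv's issue by representation.
The 1/10 is divided into 3 equal shares of 1/30 among Tove, Sindre, Njord.
Tove is living and takes 1/30.
Sindre is living and takes 1/30.
Njord is living and takes 1/30.
Ingeborg predeceased; the 1/10 allotted to Ingeborg's branch passes to Ingeborg's issue by representation.
The 1/10 is divided into 3 equal shares of 1/30 among Gudrun, Oskar, Solveig.
Gudrun is living and takes 1/30.
Oskar is living and takes 1/30.
Solveig is living and takes 1/30.
Frida is living and takes 1/10.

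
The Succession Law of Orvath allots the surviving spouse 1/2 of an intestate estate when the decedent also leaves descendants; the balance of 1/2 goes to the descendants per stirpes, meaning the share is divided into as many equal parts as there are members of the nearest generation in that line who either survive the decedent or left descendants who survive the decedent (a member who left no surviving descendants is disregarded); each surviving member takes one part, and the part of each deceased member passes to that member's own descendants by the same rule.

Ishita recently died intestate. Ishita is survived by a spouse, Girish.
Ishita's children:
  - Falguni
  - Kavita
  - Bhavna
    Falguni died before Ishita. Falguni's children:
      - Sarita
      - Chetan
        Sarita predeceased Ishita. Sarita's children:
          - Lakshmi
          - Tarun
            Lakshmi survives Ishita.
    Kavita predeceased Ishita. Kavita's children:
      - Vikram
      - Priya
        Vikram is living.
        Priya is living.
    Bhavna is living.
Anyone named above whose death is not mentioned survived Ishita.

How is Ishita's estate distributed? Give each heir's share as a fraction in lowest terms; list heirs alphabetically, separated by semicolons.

Bhavna 1/6; Chetan 1/12; Girish 1/2; Lakshmi 1/24; Priya 1/12; Tarun 1/24; Vikram 1/12

Girish, as surviving spouse, takes 1/2.
The remaining 1/2 passes to Ishita's descendants per stirpes.
The 1/2 is divided into 3 equal shares of 1/6 among Falguni, Kavita, Bhavna.
Falguni predeceased; the 1/6 allotted to Falguni's branch passes to Falguni's issue by representation.
The 1/6 is divided into 2 equal shares of 1/12 among Sarita, Chetan.
Sarita predeceased; the 1/12 allotted to Sarita's branch passes to Sarita's issue by representation.
The 1/12 is divided into 2 equal shares of 1/24 among Lakshmi, Tarun.
Lakshmi is living and takes 1/24.
Tarun is living and takes 1/24.
Chetan is living and takes 1/12.
Kavita predeceased; the 1/6 allotted to Kavita's branch passes to Kavita's issue by representation.
The 1/6 is divided into 2 equal shares of 1/12 among Vikram, Priya.
Vikram is living and takes 1/12.
Priya is living and takes 1/12.
Bhavna is living and takes 1/6.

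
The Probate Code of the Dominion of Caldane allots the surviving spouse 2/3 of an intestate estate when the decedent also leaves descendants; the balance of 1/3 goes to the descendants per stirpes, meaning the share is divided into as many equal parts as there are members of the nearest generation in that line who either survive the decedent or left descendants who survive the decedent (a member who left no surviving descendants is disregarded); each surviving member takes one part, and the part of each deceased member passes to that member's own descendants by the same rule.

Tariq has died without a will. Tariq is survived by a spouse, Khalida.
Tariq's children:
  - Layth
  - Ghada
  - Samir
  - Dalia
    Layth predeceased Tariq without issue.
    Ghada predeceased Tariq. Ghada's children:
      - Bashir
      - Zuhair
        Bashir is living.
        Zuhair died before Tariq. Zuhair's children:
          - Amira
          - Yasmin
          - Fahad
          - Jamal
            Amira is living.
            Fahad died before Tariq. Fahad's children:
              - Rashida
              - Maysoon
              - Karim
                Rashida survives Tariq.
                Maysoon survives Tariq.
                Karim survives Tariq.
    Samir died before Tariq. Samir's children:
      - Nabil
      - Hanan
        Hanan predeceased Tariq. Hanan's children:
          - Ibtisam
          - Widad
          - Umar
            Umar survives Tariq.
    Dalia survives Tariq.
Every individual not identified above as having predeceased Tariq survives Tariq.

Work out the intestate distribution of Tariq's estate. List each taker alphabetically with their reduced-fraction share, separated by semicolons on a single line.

Khalida, as surviving spouse, takes 2/3.
The remaining 1/3 passes to Tariq's descendants per stirpes.
Layth left no surviving issue, so that branch lapses and is disregarded.
The 1/3 is divided into 3 equal shares of 1/9 among Ghada, Samir, Dalia.
Ghada predeceased; the 1/9 allotted to Ghada's branch passes to Ghada's issue by representation.
The 1/9 is divided into 2 equal shares of 1/18 among Bashir, Zuhair.
Bashir is living and takes 1/18.
Zuhair predeceased; the 1/18 allotted to Zuhair's branch passes to Zuhair's issue by representation.
The 1/18 is divided into 4 equal shares of 1/72 among Amira, Yasmin, Fahad, Jamal.
Amira is living and takes 1/72.
Yasmin is living and takes 1/72.
Fahad predeceased; the 1/72 allotted to Fahad's branch passes to Fahad's issue by representation.
The 1/72 is divided into 3 equal shares of 1/216 among Rashida, Maysoon, Karim.
Rashida is living and takes 1/216.
Maysoon is living and takes 1/216.
Karim is living and takes 1/216.
Jamal is living and takes 1/72.
Samir predeceased; the 1/9 allotted to Samir's branch passes to Samir's issue by representation.
The 1/9 is divided into 2 equal shares of 1/18 among Nabil, Hanan.
Nabil is living and takes 1/18.
Hanan predeceased; the 1/18 allotted to Hanan's branch passes to Hanan's issue by representation.
The 1/18 is divided into 3 equal shares of 1/54 among Ibtisam, Widad, Umar.
Ibtisam is living and takes 1/54.
Widad is living and takes 1/54.
Umar is living and takes 1/54.
Dalia is living and takes 1/9.

Amira 1/72; Bashir 1/18; Dalia 1/9; Ibtisam 1/54; Jamal 1/72; Karim 1/216; Khalida 2/3; Maysoon 1/216; Nabil 1/18; Rashida 1/216; Umar 1/54; Widad 1/54; Yasmin 1/72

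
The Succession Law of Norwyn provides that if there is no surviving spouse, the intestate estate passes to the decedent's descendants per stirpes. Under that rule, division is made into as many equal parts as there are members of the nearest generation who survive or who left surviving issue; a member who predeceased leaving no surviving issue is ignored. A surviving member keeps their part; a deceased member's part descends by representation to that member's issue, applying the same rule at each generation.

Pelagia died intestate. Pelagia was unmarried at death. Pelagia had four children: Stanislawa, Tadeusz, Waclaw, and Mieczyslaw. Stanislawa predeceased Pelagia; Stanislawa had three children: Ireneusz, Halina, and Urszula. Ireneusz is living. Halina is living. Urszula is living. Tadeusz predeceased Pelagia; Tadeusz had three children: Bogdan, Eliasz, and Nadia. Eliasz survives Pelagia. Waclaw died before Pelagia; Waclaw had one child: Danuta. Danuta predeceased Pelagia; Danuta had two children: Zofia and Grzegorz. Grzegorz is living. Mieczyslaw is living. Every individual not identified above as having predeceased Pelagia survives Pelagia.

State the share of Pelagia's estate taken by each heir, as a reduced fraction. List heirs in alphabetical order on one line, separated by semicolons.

Bogdan 1/12; Eliasz 1/12; Grzegorz 1/8; Halina 1/12; Ireneusz 1/12; Mieczyslaw 1/4; Nadia 1/12; Urszula 1/12; Zofia 1/8

There is no surviving spouse, so the entire estate passes to Pelagia's descendants per stirpes.
The estate is divided into 4 equal shares of 1/4 among Stanislawa, Tadeusz, Waclaw, Mieczyslaw.
Stanislawa predeceased; the 1/4 allotted to Stanislawa's branch passes to Stanislawa's issue by representation.
The 1/4 is divided into 3 equal shares of 1/12 among Ireneusz, Halina, Urszula.
Ireneusz is living and takes 1/12.
Halina is living and takes 1/12.
Urszula is living and takes 1/12.
Tadeusz predeceased; the 1/4 allotted to Tadeusz's branch passes to Tadeusz's issue by representation.
The 1/4 is divided into 3 equal shares of 1/12 among Bogdan, Eliasz, Nadia.
Bogdan is living and takes 1/12.
Eliasz is living and takes 1/12.
Nadia is living and takes 1/12.
Waclaw predeceased; the 1/4 allotted to Waclaw's branch passes to Waclaw's issue by representation.
Danuta's line is the sole branch at this level, so the full 1/4 passes to Danuta's issue by representation.
The 1/4 is divided into 2 equal shares of 1/8 among Zofia, Grzegorz.
Zofia is living and takes 1/8.
Grzegorz is living and takes 1/8.
Mieczyslaw is living and takes 1/4.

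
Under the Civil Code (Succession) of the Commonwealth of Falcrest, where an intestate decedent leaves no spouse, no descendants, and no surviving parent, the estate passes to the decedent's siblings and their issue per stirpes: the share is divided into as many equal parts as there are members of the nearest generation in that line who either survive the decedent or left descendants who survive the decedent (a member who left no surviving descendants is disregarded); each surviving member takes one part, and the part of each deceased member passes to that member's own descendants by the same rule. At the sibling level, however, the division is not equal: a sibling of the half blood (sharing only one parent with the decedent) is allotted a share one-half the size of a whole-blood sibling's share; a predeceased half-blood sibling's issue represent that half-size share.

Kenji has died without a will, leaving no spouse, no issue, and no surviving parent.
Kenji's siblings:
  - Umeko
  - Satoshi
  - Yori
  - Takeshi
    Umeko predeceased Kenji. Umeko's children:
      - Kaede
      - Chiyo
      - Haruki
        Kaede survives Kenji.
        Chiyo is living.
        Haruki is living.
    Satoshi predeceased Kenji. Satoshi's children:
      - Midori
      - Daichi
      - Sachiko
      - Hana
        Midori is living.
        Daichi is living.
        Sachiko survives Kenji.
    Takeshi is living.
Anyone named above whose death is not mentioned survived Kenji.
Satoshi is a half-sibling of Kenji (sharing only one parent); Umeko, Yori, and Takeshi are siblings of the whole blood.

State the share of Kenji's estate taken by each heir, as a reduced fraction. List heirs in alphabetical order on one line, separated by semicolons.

No spouse, descendants, or parent survives, so the estate passes to Kenji's siblings per stirpes.
Half-blood siblings count for one-half the weight of whole-blood siblings at the initial division.
Dividing 1 in proportion to weights (total weight 7/2): Umeko (weight 1) → 2/7; Satoshi (weight 1/2) → 1/7; Yori (weight 1) → 2/7; Takeshi (weight 1) → 2/7.
Umeko predeceased; the 2/7 allotted to Umeko's branch passes to Umeko's issue by representation.
The 2/7 is divided into 3 equal shares of 2/21 among Kaede, Chiyo, Haruki.
Kaede is living and takes 2/21.
Chiyo is living and takes 2/21.
Haruki is living and takes 2/21.
Satoshi predeceased; the 1/7 allotted to Satoshi's branch passes to Satoshi's issue by representation.
The 1/7 is divided into 4 equal shares of 1/28 among Midori, Daichi, Sachiko, Hana.
Midori is living and takes 1/28.
Daichi is living and takes 1/28.
Sachiko is living and takes 1/28.
Hana is living and takes 1/28.
Yori is living and takes 2/7.
Takeshi is living and takes 2/7.

Chiyo 2/21; Daichi 1/28; Hana 1/28; Haruki 2/21; Kaede 2/21; Midori 1/28; Sachiko 1/28; Takeshi 2/7; Yori 2/7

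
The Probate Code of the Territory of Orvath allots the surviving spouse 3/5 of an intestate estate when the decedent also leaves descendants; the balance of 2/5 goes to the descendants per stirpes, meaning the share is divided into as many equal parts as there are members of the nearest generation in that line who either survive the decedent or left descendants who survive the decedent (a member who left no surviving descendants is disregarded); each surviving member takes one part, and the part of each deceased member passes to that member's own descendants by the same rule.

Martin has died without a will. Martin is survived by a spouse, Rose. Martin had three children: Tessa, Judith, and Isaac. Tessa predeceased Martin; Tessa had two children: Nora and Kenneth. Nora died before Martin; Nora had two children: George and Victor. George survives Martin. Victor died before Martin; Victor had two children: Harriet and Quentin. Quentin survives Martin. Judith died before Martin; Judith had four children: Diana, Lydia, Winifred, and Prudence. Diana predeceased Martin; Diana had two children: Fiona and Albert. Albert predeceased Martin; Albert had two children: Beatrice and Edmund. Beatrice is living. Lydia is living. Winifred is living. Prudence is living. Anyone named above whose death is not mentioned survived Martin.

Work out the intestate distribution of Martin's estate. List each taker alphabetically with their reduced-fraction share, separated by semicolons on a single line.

Beatrice 1/120; Edmund 1/120; Fiona 1/60; George 1/30; Harriet 1/60; Isaac 2/15; Kenneth 1/15; Lydia 1/30; Prudence 1/30; Quentin 1/60; Rose 3/5; Winifred 1/30

Rose, as surviving spouse, takes 3/5.
The remaining 2/5 passes to Martin's descendants per stirpes.
The 2/5 is divided into 3 equal shares of 2/15 among Tessa, Judith, Isaac.
Tessa predeceased; the 2/15 allotted to Tessa's branch passes to Tessa's issue by representation.
The 2/15 is divided into 2 equal shares of 1/15 among Nora, Kenneth.
Nora predeceased; the 1/15 allotted to Nora's branch passes to Nora's issue by representation.
The 1/15 is divided into 2 equal shares of 1/30 among George, Victor.
George is living and takes 1/30.
Victor predeceased; the 1/30 allotted to Victor's branch passes to Victor's issue by representation.
The 1/30 is divided into 2 equal shares of 1/60 among Harriet, Quentin.
Harriet is living and takes 1/60.
Quentin is living and takes 1/60.
Kenneth is living and takes 1/15.
Judith predeceased; the 2/15 allotted to Judith's branch passes to Judith's issue by representation.
The 2/15 is divided into 4 equal shares of 1/30 among Diana, Lydia, Winifred, Prudence.
Diana predeceased; the 1/30 allotted to Diana's branch passes to Diana's issue by representation.
The 1/30 is divided into 2 equal shares of 1/60 among Fiona, Albert.
Fiona is living and takes 1/60.
Albert predeceased; the 1/60 allotted to Albert's branch passes to Albert's issue by representation.
The 1/60 is divided into 2 equal shares of 1/120 among Beatrice, Edmund.
Beatrice is living and takes 1/120.
Edmund is living and takes 1/120.
Lydia is living and takes 1/30.
Winifred is living and takes 1/30.
Prudence is living and takes 1/30.
Isaac is living and takes 2/15.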